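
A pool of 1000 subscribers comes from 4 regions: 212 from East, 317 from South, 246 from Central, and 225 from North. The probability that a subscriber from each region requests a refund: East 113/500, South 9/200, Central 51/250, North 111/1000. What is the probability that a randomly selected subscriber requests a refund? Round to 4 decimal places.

By Bayes' rule, posterior ∝ prior × likelihood:
  East: 0.212 × 0.226 = 0.047912
  South: 0.317 × 0.045 = 0.014265
  Central: 0.246 × 0.204 = 0.050184
  North: 0.225 × 0.111 = 0.024975
P(refund) = 0.047912 + 0.014265 + 0.050184 + 0.024975 = 0.137336 → 0.1373.

0.1373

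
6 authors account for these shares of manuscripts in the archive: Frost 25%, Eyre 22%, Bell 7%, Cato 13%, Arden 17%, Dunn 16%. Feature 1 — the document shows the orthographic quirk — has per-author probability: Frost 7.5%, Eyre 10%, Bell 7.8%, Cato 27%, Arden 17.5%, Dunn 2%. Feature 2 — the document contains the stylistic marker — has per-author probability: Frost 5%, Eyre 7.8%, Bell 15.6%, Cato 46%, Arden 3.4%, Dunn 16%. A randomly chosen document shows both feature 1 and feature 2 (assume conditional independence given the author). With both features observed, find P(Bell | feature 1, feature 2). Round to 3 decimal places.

0.040

Compute prior × likelihood for every hypothesis:
  Frost: 0.25 × 0.075 × 0.05 = 0.0009375
  Eyre: 0.22 × 0.1 × 0.078 = 0.001716
  Bell: 0.07 × 0.078 × 0.156 = 0.00085176
  Cato: 0.13 × 0.27 × 0.46 = 0.016146
  Arden: 0.17 × 0.175 × 0.034 = 0.0010115
  Dunn: 0.16 × 0.02 × 0.16 = 0.000512
Total = 0.02117476.
P(Bell | evidence) = 0.00085176 / 0.02117476 ≈ 0.040.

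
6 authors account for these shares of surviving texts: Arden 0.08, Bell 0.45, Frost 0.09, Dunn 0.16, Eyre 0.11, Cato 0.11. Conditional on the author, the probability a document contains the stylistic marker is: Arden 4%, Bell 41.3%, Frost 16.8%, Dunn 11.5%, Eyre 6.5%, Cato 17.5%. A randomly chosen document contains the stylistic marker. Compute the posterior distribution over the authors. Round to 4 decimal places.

Arden 0.0129, Bell 0.7465, Frost 0.0607, Dunn 0.0739, Eyre 0.0287, Cato 0.0773

By Bayes' rule, posterior ∝ prior × likelihood:
  Arden: 0.08 × 0.04 = 0.0032
  Bell: 0.45 × 0.413 = 0.18585
  Frost: 0.09 × 0.168 = 0.01512
  Dunn: 0.16 × 0.115 = 0.0184
  Eyre: 0.11 × 0.065 = 0.00715
  Cato: 0.11 × 0.175 = 0.01925
Normalizing constant = 0.24897.
P(Arden | marker) = 0.0032/0.24897 ≈ 0.0129
P(Bell | marker) = 0.18585/0.24897 ≈ 0.7465
P(Frost | marker) = 0.01512/0.24897 ≈ 0.0607
P(Dunn | marker) = 0.0184/0.24897 ≈ 0.0739
P(Eyre | marker) = 0.00715/0.24897 ≈ 0.0287
P(Cato | marker) = 0.01925/0.24897 ≈ 0.0773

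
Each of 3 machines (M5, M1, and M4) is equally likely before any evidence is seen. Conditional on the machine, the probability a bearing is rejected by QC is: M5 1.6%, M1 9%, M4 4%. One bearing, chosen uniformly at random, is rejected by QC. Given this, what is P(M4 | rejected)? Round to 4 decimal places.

0.2740

With a uniform prior (1/3 each), posterior ∝ likelihood:
  M5: 0.016
  M1: 0.09
  M4: 0.04
Total = 0.146.
P(M4 | evidence) = 0.04 / 0.146 ≈ 0.2740.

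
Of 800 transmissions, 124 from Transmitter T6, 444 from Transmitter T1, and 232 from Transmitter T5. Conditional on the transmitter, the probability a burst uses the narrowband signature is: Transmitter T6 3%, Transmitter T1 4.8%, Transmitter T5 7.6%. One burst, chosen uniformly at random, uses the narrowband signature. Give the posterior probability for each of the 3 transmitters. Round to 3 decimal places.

Unnormalized posteriors (prior × likelihood):
  Transmitter T6: 0.155 × 0.03 = 0.00465
  Transmitter T1: 0.555 × 0.048 = 0.02664
  Transmitter T5: 0.29 × 0.076 = 0.02204
Normalizing constant = 0.05333.
P(Transmitter T6 | narrowband) = 0.00465/0.05333 ≈ 0.087
P(Transmitter T1 | narrowband) = 0.02664/0.05333 ≈ 0.500
P(Transmitter T5 | narrowband) = 0.02204/0.05333 ≈ 0.413

Transmitter T6 0.087, Transmitter T1 0.500, Transmitter T5 0.413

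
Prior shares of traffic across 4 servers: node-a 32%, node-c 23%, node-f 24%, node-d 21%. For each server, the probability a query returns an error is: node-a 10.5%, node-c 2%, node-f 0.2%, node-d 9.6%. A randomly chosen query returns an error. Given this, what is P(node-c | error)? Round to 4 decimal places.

0.0782

Prior × likelihood for each hypothesis:
  node-a: 0.32 × 0.105 = 0.0336
  node-c: 0.23 × 0.02 = 0.0046
  node-f: 0.24 × 0.002 = 0.00048
  node-d: 0.21 × 0.096 = 0.02016
Total = 0.05884.
P(node-c | evidence) = 0.0046 / 0.05884 ≈ 0.0782.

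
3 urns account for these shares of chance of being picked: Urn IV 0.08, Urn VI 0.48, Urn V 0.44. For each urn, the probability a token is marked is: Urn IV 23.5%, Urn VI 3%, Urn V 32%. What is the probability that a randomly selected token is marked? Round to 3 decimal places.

Unnormalized posteriors (prior × likelihood):
  Urn IV: 0.08 × 0.235 = 0.0188
  Urn VI: 0.48 × 0.03 = 0.0144
  Urn V: 0.44 × 0.32 = 0.1408
P(marked) = 0.0188 + 0.0144 + 0.1408 = 0.174 → 0.174.

0.174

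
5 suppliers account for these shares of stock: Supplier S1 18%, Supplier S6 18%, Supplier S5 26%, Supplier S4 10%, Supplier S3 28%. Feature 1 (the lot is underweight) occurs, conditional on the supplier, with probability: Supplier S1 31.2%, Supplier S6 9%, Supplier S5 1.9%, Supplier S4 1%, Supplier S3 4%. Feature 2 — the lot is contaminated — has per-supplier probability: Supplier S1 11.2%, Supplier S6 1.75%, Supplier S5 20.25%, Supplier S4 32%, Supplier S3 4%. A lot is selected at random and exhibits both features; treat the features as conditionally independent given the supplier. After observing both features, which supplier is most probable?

Compute prior × likelihood for every hypothesis:
  Supplier S1: 0.18 × 0.312 × 0.112 = 0.00628992
  Supplier S6: 0.18 × 0.09 × 0.0175 = 0.0002835
  Supplier S5: 0.26 × 0.019 × 0.2025 = 0.00100035
  Supplier S4: 0.1 × 0.01 × 0.32 = 0.00032
  Supplier S3: 0.28 × 0.04 × 0.04 = 0.000448
Sum = 0.00834177.
Largest term belongs to Supplier S1, so Supplier S1 is most probable.

Supplier S1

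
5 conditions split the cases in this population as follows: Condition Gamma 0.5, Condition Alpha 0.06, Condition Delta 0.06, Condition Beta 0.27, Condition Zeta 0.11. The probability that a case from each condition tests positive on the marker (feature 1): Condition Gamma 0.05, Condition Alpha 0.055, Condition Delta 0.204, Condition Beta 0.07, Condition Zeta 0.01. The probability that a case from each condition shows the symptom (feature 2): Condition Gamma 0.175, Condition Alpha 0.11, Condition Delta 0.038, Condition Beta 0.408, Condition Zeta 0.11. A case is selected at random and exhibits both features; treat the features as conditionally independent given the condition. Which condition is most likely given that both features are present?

Prior × likelihood for each hypothesis:
  Condition Gamma: 0.5 × 0.05 × 0.175 = 0.004375
  Condition Alpha: 0.06 × 0.055 × 0.11 = 0.000363
  Condition Delta: 0.06 × 0.204 × 0.038 = 0.00046512
  Condition Beta: 0.27 × 0.07 × 0.408 = 0.0077112
  Condition Zeta: 0.11 × 0.01 × 0.11 = 0.000121
Sum = 0.01303532.
Largest term belongs to Condition Beta, so Condition Beta is most probable.

Condition Beta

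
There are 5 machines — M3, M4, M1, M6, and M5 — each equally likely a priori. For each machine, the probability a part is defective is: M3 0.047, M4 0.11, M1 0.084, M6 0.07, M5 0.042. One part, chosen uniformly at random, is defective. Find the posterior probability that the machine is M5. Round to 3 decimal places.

With a uniform prior (1/5 each), posterior ∝ likelihood:
  M3: 0.047
  M4: 0.11
  M1: 0.084
  M6: 0.07
  M5: 0.042
Normalizing constant = 0.353.
P(M5 | evidence) = 0.042 / 0.353 ≈ 0.119.

0.119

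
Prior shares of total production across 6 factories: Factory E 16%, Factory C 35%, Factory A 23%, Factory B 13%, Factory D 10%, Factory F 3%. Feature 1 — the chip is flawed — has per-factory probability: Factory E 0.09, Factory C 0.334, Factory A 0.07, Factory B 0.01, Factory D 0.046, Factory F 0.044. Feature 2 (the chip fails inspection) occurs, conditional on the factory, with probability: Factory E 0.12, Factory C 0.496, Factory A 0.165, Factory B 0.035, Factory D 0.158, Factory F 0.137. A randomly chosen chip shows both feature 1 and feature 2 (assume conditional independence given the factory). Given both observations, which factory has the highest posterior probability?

Factory C

By Bayes' rule, posterior ∝ prior × likelihood:
  Factory E: 0.16 × 0.09 × 0.12 = 0.001728
  Factory C: 0.35 × 0.334 × 0.496 = 0.0579824
  Factory A: 0.23 × 0.07 × 0.165 = 0.0026565
  Factory B: 0.13 × 0.01 × 0.035 = 0.0000455
  Factory D: 0.1 × 0.046 × 0.158 = 0.0007268
  Factory F: 0.03 × 0.044 × 0.137 = 0.00018084
Sum = 0.06332004.
Largest term belongs to Factory C, so Factory C is most probable.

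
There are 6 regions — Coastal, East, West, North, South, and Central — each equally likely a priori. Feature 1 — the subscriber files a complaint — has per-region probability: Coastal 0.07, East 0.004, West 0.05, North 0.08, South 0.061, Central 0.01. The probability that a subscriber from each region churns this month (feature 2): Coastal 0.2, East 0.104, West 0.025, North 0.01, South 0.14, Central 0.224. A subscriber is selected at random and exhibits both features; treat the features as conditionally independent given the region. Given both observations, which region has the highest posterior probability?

With a uniform prior (1/6 each), posterior ∝ likelihood:
  Coastal: 0.07 × 0.2 = 0.014
  East: 0.004 × 0.104 = 0.000416
  West: 0.05 × 0.025 = 0.00125
  North: 0.08 × 0.01 = 0.0008
  South: 0.061 × 0.14 = 0.00854
  Central: 0.01 × 0.224 = 0.00224
Total = 0.027246.
Largest term belongs to Coastal, so Coastal is most probable.

Coastal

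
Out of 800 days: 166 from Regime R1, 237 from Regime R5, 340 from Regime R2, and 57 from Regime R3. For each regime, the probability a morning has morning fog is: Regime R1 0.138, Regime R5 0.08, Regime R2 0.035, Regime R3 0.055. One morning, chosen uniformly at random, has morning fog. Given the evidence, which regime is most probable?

Unnormalized posteriors (prior × likelihood):
  Regime R1: 0.2075 × 0.138 = 0.028635
  Regime R5: 0.29625 × 0.08 = 0.0237
  Regime R2: 0.425 × 0.035 = 0.014875
  Regime R3: 0.07125 × 0.055 = 0.00391875
Total = 0.07112875.
Largest term belongs to Regime R1, so Regime R1 is most probable.

Regime R1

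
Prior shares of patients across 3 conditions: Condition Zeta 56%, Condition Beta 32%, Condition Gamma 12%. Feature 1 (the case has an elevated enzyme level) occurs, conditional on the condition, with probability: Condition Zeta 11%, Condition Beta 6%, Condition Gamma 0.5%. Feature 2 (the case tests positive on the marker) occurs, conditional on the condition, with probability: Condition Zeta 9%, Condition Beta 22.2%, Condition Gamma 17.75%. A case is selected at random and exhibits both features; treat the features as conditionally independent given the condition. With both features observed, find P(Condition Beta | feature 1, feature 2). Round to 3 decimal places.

Prior × likelihood for each hypothesis:
  Condition Zeta: 0.56 × 0.11 × 0.09 = 0.005544
  Condition Beta: 0.32 × 0.06 × 0.222 = 0.0042624
  Condition Gamma: 0.12 × 0.005 × 0.1775 = 0.0001065
Sum = 0.0099129.
P(Condition Beta | evidence) = 0.0042624 / 0.0099129 ≈ 0.430.

0.430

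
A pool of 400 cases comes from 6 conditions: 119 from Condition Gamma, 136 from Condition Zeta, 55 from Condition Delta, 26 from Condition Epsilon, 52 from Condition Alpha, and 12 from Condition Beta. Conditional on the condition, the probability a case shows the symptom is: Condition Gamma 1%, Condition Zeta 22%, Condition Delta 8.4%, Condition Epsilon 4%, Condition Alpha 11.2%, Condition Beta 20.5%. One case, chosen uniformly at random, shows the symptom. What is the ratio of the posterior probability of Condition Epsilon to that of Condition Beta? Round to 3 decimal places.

0.423

Compute prior × likelihood for every hypothesis:
  Condition Gamma: 0.2975 × 0.01 = 0.002975
  Condition Zeta: 0.34 × 0.22 = 0.0748
  Condition Delta: 0.1375 × 0.084 = 0.01155
  Condition Epsilon: 0.065 × 0.04 = 0.0026
  Condition Alpha: 0.13 × 0.112 = 0.01456
  Condition Beta: 0.03 × 0.205 = 0.00615
Sum = 0.112635.
The ratio is 0.0026 / 0.00615 (the normalizer cancels) = 0.423.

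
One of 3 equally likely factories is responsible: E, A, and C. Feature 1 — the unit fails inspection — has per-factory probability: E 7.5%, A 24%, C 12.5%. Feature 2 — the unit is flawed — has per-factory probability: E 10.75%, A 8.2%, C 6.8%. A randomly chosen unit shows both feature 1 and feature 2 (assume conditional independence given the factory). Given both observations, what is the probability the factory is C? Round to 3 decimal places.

0.235

With a uniform prior (1/3 each), posterior ∝ likelihood:
  E: 0.075 × 0.1075 = 0.0080625
  A: 0.24 × 0.082 = 0.01968
  C: 0.125 × 0.068 = 0.0085
Total = 0.0362425.
P(C | evidence) = 0.0085 / 0.0362425 ≈ 0.235.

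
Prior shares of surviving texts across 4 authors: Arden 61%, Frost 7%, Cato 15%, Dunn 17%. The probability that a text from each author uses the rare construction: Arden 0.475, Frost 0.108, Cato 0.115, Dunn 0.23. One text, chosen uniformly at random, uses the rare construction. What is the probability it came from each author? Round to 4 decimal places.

Prior × likelihood for each hypothesis:
  Arden: 0.61 × 0.475 = 0.28975
  Frost: 0.07 × 0.108 = 0.00756
  Cato: 0.15 × 0.115 = 0.01725
  Dunn: 0.17 × 0.23 = 0.0391
Normalizing constant = 0.35366.
P(Arden | rare-form) = 0.28975/0.35366 ≈ 0.8193
P(Frost | rare-form) = 0.00756/0.35366 ≈ 0.0214
P(Cato | rare-form) = 0.01725/0.35366 ≈ 0.0488
P(Dunn | rare-form) = 0.0391/0.35366 ≈ 0.1106

Arden 0.8193, Frost 0.0214, Cato 0.0488, Dunn 0.1106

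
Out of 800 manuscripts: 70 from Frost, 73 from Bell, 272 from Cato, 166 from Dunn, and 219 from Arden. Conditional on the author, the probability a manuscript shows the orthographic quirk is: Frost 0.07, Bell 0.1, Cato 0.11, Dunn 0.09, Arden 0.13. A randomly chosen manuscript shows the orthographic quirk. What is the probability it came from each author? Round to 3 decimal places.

Frost 0.057, Bell 0.085, Cato 0.350, Dunn 0.175, Arden 0.333

By Bayes' rule, posterior ∝ prior × likelihood:
  Frost: 0.0875 × 0.07 = 0.006125
  Bell: 0.09125 × 0.1 = 0.009125
  Cato: 0.34 × 0.11 = 0.0374
  Dunn: 0.2075 × 0.09 = 0.018675
  Arden: 0.27375 × 0.13 = 0.0355875
Sum = 0.1069125.
P(Frost | quirk) = 0.006125/0.1069125 ≈ 0.057
P(Bell | quirk) = 0.009125/0.1069125 ≈ 0.085
P(Cato | quirk) = 0.0374/0.1069125 ≈ 0.350
P(Dunn | quirk) = 0.018675/0.1069125 ≈ 0.175
P(Arden | quirk) = 0.0355875/0.1069125 ≈ 0.333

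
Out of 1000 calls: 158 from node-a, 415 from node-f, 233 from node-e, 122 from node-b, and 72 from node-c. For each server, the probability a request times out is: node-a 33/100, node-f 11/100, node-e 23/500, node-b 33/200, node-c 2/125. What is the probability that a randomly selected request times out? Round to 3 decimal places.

By Bayes' rule, posterior ∝ prior × likelihood:
  node-a: 0.158 × 0.33 = 0.05214
  node-f: 0.415 × 0.11 = 0.04565
  node-e: 0.233 × 0.046 = 0.010718
  node-b: 0.122 × 0.165 = 0.02013
  node-c: 0.072 × 0.016 = 0.001152
P(timeout) = 0.05214 + 0.04565 + 0.010718 + 0.02013 + 0.001152 = 0.12979 → 0.130.

0.130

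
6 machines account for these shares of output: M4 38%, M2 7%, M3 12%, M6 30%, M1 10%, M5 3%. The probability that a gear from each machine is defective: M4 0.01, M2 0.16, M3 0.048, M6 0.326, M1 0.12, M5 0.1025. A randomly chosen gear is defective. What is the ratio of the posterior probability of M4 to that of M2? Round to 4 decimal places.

0.3393

Unnormalized posteriors (prior × likelihood):
  M4: 0.38 × 0.01 = 0.0038
  M2: 0.07 × 0.16 = 0.0112
  M3: 0.12 × 0.048 = 0.00576
  M6: 0.3 × 0.326 = 0.0978
  M1: 0.1 × 0.12 = 0.012
  M5: 0.03 × 0.1025 = 0.003075
Total = 0.133635.
The ratio is 0.0038 / 0.0112 (the normalizer cancels) = 0.3393.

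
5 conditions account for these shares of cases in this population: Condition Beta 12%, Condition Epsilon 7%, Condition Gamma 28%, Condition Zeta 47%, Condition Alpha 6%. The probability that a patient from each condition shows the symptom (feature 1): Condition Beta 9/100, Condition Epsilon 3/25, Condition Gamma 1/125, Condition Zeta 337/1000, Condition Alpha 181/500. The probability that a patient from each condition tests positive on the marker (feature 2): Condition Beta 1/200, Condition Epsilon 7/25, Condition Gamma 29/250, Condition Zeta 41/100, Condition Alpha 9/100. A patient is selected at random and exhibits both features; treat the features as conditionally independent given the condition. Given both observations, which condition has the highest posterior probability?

By Bayes' rule, posterior ∝ prior × likelihood:
  Condition Beta: 0.12 × 0.09 × 0.005 = 0.000054
  Condition Epsilon: 0.07 × 0.12 × 0.28 = 0.002352
  Condition Gamma: 0.28 × 0.008 × 0.116 = 0.00025984
  Condition Zeta: 0.47 × 0.337 × 0.41 = 0.0649399
  Condition Alpha: 0.06 × 0.362 × 0.09 = 0.0019548
Sum = 0.06956054.
Largest term belongs to Condition Zeta, so Condition Zeta is most probable.

Condition Zeta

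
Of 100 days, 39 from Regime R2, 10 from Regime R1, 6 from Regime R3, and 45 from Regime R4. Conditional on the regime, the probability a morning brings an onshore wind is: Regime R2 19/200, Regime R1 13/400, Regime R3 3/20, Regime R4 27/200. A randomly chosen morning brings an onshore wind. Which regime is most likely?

Regime R4

Compute prior × likelihood for every hypothesis:
  Regime R2: 0.39 × 0.095 = 0.03705
  Regime R1: 0.1 × 0.0325 = 0.00325
  Regime R3: 0.06 × 0.15 = 0.009
  Regime R4: 0.45 × 0.135 = 0.06075
Sum = 0.11005.
Largest term belongs to Regime R4, so Regime R4 is most probable.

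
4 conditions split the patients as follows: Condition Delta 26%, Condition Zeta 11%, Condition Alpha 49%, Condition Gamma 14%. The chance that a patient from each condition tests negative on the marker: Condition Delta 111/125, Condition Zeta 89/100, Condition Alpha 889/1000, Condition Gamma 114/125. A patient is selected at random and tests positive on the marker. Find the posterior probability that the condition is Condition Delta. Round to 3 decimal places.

0.270

Taking complements, P(marker-positive | each) = Condition Delta 0.112, Condition Zeta 0.11, Condition Alpha 0.111, Condition Gamma 0.088.
By Bayes' rule, posterior ∝ prior × likelihood:
  Condition Delta: 0.26 × 0.112 = 0.02912
  Condition Zeta: 0.11 × 0.11 = 0.0121
  Condition Alpha: 0.49 × 0.111 = 0.05439
  Condition Gamma: 0.14 × 0.088 = 0.01232
Normalizing constant = 0.10793.
P(Condition Delta | evidence) = 0.02912 / 0.10793 ≈ 0.270.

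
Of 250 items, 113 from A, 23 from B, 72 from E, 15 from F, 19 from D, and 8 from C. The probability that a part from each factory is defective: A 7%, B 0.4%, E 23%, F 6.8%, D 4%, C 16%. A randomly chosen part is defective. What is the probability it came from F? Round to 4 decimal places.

Compute prior × likelihood for every hypothesis:
  A: 0.452 × 0.07 = 0.03164
  B: 0.092 × 0.004 = 0.000368
  E: 0.288 × 0.23 = 0.06624
  F: 0.06 × 0.068 = 0.00408
  D: 0.076 × 0.04 = 0.00304
  C: 0.032 × 0.16 = 0.00512
Total = 0.110488.
P(F | evidence) = 0.00408 / 0.110488 ≈ 0.0369.

0.0369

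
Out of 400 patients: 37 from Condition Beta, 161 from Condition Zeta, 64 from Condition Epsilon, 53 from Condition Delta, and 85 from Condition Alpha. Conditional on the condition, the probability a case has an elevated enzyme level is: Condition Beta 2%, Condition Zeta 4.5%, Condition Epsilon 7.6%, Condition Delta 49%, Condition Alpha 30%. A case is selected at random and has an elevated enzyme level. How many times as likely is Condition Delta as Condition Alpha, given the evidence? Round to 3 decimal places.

1.018

Unnormalized posteriors (prior × likelihood):
  Condition Beta: 0.0925 × 0.02 = 0.00185
  Condition Zeta: 0.4025 × 0.045 = 0.0181125
  Condition Epsilon: 0.16 × 0.076 = 0.01216
  Condition Delta: 0.1325 × 0.49 = 0.064925
  Condition Alpha: 0.2125 × 0.3 = 0.06375
Normalizing constant = 0.1607975.
The ratio is 0.064925 / 0.06375 (the normalizer cancels) = 1.018.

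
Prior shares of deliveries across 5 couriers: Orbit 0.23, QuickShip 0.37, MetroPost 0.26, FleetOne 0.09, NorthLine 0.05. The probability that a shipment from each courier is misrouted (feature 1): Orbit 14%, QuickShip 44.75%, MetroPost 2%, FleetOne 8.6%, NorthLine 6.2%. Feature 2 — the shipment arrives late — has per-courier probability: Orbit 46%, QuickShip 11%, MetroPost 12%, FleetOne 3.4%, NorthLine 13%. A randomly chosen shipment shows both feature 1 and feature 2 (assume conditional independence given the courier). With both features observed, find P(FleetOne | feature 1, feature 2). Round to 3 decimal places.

0.008

Unnormalized posteriors (prior × likelihood):
  Orbit: 0.23 × 0.14 × 0.46 = 0.014812
  QuickShip: 0.37 × 0.4475 × 0.11 = 0.01821325
  MetroPost: 0.26 × 0.02 × 0.12 = 0.000624
  FleetOne: 0.09 × 0.086 × 0.034 = 0.00026316
  NorthLine: 0.05 × 0.062 × 0.13 = 0.000403
Normalizing constant = 0.03431541.
P(FleetOne | evidence) = 0.00026316 / 0.03431541 ≈ 0.008.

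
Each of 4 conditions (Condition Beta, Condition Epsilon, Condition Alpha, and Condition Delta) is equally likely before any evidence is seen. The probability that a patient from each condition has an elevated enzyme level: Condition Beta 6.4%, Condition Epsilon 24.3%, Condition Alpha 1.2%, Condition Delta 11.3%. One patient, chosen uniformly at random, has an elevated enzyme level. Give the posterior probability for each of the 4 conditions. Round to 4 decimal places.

Condition Beta 0.1481, Condition Epsilon 0.5625, Condition Alpha 0.0278, Condition Delta 0.2616

Since the prior is uniform, the posterior is proportional to the likelihood:
  Condition Beta: 0.064
  Condition Epsilon: 0.243
  Condition Alpha: 0.012
  Condition Delta: 0.113
Normalizing constant = 0.432.
P(Condition Beta | elevated) = 0.064/0.432 ≈ 0.1481
P(Condition Epsilon | elevated) = 0.243/0.432 ≈ 0.5625
P(Condition Alpha | elevated) = 0.012/0.432 ≈ 0.0278
P(Condition Delta | elevated) = 0.113/0.432 ≈ 0.2616
(Check: 0.1481+0.5625+0.0278+0.2616 = 1.0000.)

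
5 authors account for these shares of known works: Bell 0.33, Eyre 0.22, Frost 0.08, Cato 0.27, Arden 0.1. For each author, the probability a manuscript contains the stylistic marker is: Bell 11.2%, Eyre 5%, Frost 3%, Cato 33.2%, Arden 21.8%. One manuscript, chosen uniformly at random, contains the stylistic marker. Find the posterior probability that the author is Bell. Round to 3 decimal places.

0.228

Unnormalized posteriors (prior × likelihood):
  Bell: 0.33 × 0.112 = 0.03696
  Eyre: 0.22 × 0.05 = 0.011
  Frost: 0.08 × 0.03 = 0.0024
  Cato: 0.27 × 0.332 = 0.08964
  Arden: 0.1 × 0.218 = 0.0218
Normalizing constant = 0.1618.
P(Bell | evidence) = 0.03696 / 0.1618 ≈ 0.228.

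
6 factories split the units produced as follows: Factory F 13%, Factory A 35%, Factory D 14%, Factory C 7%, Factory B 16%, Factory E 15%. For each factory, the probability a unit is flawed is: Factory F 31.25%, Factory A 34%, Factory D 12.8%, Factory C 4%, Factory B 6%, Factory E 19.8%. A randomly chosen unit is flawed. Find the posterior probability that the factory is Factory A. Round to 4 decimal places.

0.5418

Unnormalized posteriors (prior × likelihood):
  Factory F: 0.13 × 0.3125 = 0.040625
  Factory A: 0.35 × 0.34 = 0.119
  Factory D: 0.14 × 0.128 = 0.01792
  Factory C: 0.07 × 0.04 = 0.0028
  Factory B: 0.16 × 0.06 = 0.0096
  Factory E: 0.15 × 0.198 = 0.0297
Total = 0.219645.
P(Factory A | evidence) = 0.119 / 0.219645 ≈ 0.5418.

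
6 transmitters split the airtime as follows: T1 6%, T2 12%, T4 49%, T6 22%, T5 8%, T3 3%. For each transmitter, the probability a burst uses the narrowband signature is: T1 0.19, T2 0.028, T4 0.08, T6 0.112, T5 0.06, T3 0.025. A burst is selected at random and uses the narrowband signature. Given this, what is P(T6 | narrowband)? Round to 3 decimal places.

Prior × likelihood for each hypothesis:
  T1: 0.06 × 0.19 = 0.0114
  T2: 0.12 × 0.028 = 0.00336
  T4: 0.49 × 0.08 = 0.0392
  T6: 0.22 × 0.112 = 0.02464
  T5: 0.08 × 0.06 = 0.0048
  T3: 0.03 × 0.025 = 0.00075
Total = 0.08415.
P(T6 | evidence) = 0.02464 / 0.08415 ≈ 0.293.

0.293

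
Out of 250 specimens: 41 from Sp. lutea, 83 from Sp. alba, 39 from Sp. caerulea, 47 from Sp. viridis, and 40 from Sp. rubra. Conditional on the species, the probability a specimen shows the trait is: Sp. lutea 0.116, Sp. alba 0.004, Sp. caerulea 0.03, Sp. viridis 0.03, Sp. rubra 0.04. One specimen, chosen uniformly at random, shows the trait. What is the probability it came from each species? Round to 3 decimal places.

Compute prior × likelihood for every hypothesis:
  Sp. lutea: 0.164 × 0.116 = 0.019024
  Sp. alba: 0.332 × 0.004 = 0.001328
  Sp. caerulea: 0.156 × 0.03 = 0.00468
  Sp. viridis: 0.188 × 0.03 = 0.00564
  Sp. rubra: 0.16 × 0.04 = 0.0064
Normalizing constant = 0.037072.
P(Sp. lutea | trait) = 0.019024/0.037072 ≈ 0.513
P(Sp. alba | trait) = 0.001328/0.037072 ≈ 0.036
P(Sp. caerulea | trait) = 0.00468/0.037072 ≈ 0.126
P(Sp. viridis | trait) = 0.00564/0.037072 ≈ 0.152
P(Sp. rubra | trait) = 0.0064/0.037072 ≈ 0.173
(Check: 0.513+0.036+0.126+0.152+0.173 = 1.000.)

Sp. lutea 0.513, Sp. alba 0.036, Sp. caerulea 0.126, Sp. viridis 0.152, Sp. rubra 0.173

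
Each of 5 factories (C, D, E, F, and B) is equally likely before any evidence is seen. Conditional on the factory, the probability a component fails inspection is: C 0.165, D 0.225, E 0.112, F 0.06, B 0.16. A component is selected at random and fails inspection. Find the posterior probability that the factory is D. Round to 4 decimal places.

With a uniform prior (1/5 each), posterior ∝ likelihood:
  C: 0.165
  D: 0.225
  E: 0.112
  F: 0.06
  B: 0.16
Normalizing constant = 0.722.
P(D | evidence) = 0.225 / 0.722 ≈ 0.3116.

0.3116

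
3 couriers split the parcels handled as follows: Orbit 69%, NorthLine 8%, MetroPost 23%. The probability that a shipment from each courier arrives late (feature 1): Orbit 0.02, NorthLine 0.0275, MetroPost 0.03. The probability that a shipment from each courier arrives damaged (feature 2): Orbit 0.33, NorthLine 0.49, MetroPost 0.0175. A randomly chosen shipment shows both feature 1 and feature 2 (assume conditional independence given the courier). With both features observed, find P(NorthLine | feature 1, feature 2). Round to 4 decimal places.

Compute prior × likelihood for every hypothesis:
  Orbit: 0.69 × 0.02 × 0.33 = 0.004554
  NorthLine: 0.08 × 0.0275 × 0.49 = 0.001078
  MetroPost: 0.23 × 0.03 × 0.0175 = 0.00012075
Normalizing constant = 0.00575275.
P(NorthLine | evidence) = 0.001078 / 0.00575275 ≈ 0.1874.

0.1874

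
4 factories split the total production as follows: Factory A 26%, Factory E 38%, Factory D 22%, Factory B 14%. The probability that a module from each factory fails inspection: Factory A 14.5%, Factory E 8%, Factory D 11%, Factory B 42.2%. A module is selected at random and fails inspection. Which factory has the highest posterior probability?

Factory B

Prior × likelihood for each hypothesis:
  Factory A: 0.26 × 0.145 = 0.0377
  Factory E: 0.38 × 0.08 = 0.0304
  Factory D: 0.22 × 0.11 = 0.0242
  Factory B: 0.14 × 0.422 = 0.05908
Sum = 0.15138.
Largest term belongs to Factory B, so Factory B is most probable.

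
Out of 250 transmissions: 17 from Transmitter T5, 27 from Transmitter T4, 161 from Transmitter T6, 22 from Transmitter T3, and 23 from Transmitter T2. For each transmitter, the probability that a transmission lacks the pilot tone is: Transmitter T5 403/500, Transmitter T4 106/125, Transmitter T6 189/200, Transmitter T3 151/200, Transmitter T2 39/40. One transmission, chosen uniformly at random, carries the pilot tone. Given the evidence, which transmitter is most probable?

Transmitter T6

Taking complements, P(pilot | each) = Transmitter T5 0.194, Transmitter T4 0.152, Transmitter T6 0.055, Transmitter T3 0.245, Transmitter T2 0.025.
Compute prior × likelihood for every hypothesis:
  Transmitter T5: 0.068 × 0.194 = 0.013192
  Transmitter T4: 0.108 × 0.152 = 0.016416
  Transmitter T6: 0.644 × 0.055 = 0.03542
  Transmitter T3: 0.088 × 0.245 = 0.02156
  Transmitter T2: 0.092 × 0.025 = 0.0023
Sum = 0.088888.
Largest term belongs to Transmitter T6, so Transmitter T6 is most probable.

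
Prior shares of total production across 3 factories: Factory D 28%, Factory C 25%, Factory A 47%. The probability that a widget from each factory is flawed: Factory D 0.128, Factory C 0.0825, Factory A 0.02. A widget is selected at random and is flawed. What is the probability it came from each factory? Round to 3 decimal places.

Factory D 0.544, Factory C 0.313, Factory A 0.143

Prior × likelihood for each hypothesis:
  Factory D: 0.28 × 0.128 = 0.03584
  Factory C: 0.25 × 0.0825 = 0.020625
  Factory A: 0.47 × 0.02 = 0.0094
Total = 0.065865.
P(Factory D | flawed) = 0.03584/0.065865 ≈ 0.544
P(Factory C | flawed) = 0.020625/0.065865 ≈ 0.313
P(Factory A | flawed) = 0.0094/0.065865 ≈ 0.143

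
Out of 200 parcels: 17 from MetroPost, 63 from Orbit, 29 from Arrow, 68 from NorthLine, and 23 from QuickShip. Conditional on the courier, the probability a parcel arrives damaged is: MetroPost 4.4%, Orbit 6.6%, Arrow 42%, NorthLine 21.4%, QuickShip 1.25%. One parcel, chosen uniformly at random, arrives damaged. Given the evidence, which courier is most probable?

By Bayes' rule, posterior ∝ prior × likelihood:
  MetroPost: 0.085 × 0.044 = 0.00374
  Orbit: 0.315 × 0.066 = 0.02079
  Arrow: 0.145 × 0.42 = 0.0609
  NorthLine: 0.34 × 0.214 = 0.07276
  QuickShip: 0.115 × 0.0125 = 0.0014375
Sum = 0.1596275.
Largest term belongs to NorthLine, so NorthLine is most probable.

NorthLine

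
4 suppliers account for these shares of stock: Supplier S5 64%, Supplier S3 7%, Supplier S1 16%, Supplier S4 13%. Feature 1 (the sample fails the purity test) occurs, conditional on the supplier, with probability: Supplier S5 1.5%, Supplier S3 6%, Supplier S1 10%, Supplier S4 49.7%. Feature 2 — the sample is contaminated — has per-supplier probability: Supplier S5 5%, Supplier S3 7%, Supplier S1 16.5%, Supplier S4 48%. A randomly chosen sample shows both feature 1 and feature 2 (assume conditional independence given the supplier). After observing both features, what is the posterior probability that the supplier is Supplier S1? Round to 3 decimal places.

Unnormalized posteriors (prior × likelihood):
  Supplier S5: 0.64 × 0.015 × 0.05 = 0.00048
  Supplier S3: 0.07 × 0.06 × 0.07 = 0.000294
  Supplier S1: 0.16 × 0.1 × 0.165 = 0.00264
  Supplier S4: 0.13 × 0.497 × 0.48 = 0.0310128
Sum = 0.0344268.
P(Supplier S1 | evidence) = 0.00264 / 0.0344268 ≈ 0.077.

0.077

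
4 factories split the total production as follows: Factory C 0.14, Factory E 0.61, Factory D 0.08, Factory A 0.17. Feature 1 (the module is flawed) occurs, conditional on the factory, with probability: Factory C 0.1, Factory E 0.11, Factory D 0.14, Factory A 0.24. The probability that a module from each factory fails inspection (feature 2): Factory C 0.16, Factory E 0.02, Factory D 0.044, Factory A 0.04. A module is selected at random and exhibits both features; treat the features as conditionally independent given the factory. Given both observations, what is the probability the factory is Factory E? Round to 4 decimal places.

0.2352

Unnormalized posteriors (prior × likelihood):
  Factory C: 0.14 × 0.1 × 0.16 = 0.00224
  Factory E: 0.61 × 0.11 × 0.02 = 0.001342
  Factory D: 0.08 × 0.14 × 0.044 = 0.0004928
  Factory A: 0.17 × 0.24 × 0.04 = 0.001632
Sum = 0.0057068.
P(Factory E | evidence) = 0.001342 / 0.0057068 ≈ 0.2352.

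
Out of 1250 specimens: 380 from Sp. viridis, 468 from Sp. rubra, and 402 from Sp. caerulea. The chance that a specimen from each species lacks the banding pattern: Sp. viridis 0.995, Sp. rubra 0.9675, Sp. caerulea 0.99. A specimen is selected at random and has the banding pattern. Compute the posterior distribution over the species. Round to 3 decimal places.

Sp. viridis 0.090, Sp. rubra 0.720, Sp. caerulea 0.190

Taking complements, P(banded | each) = Sp. viridis 0.005, Sp. rubra 0.0325, Sp. caerulea 0.01.
Unnormalized posteriors (prior × likelihood):
  Sp. viridis: 0.304 × 0.005 = 0.00152
  Sp. rubra: 0.3744 × 0.0325 = 0.012168
  Sp. caerulea: 0.3216 × 0.01 = 0.003216
Sum = 0.016904.
P(Sp. viridis | banded) = 0.00152/0.016904 ≈ 0.090
P(Sp. rubra | banded) = 0.012168/0.016904 ≈ 0.720
P(Sp. caerulea | banded) = 0.003216/0.016904 ≈ 0.190
(Check: 0.090+0.720+0.190 = 1.000.)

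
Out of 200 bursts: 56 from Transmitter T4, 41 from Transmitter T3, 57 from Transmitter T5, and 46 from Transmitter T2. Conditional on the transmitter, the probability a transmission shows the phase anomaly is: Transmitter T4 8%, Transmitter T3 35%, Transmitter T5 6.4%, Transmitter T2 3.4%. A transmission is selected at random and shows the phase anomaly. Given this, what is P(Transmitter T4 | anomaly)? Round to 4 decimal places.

0.1863

Prior × likelihood for each hypothesis:
  Transmitter T4: 0.28 × 0.08 = 0.0224
  Transmitter T3: 0.205 × 0.35 = 0.07175
  Transmitter T5: 0.285 × 0.064 = 0.01824
  Transmitter T2: 0.23 × 0.034 = 0.00782
Total = 0.12021.
P(Transmitter T4 | evidence) = 0.0224 / 0.12021 ≈ 0.1863.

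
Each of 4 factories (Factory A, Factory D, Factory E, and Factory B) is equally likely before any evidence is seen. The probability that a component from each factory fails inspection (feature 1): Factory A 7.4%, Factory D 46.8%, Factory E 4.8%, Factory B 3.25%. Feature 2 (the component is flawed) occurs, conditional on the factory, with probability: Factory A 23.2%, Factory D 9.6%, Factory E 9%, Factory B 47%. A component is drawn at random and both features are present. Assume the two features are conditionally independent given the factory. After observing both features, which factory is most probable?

Factory D

Since the prior is uniform, the posterior is proportional to the likelihood:
  Factory A: 0.074 × 0.232 = 0.017168
  Factory D: 0.468 × 0.096 = 0.044928
  Factory E: 0.048 × 0.09 = 0.00432
  Factory B: 0.0325 × 0.47 = 0.015275
Total = 0.081691.
Largest term belongs to Factory D, so Factory D is most probable.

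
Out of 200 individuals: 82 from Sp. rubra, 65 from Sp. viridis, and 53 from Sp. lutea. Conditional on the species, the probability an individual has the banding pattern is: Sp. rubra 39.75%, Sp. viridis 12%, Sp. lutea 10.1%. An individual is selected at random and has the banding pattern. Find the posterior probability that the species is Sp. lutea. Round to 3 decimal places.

0.117

Unnormalized posteriors (prior × likelihood):
  Sp. rubra: 0.41 × 0.3975 = 0.162975
  Sp. viridis: 0.325 × 0.12 = 0.039
  Sp. lutea: 0.265 × 0.101 = 0.026765
Normalizing constant = 0.22874.
P(Sp. lutea | evidence) = 0.026765 / 0.22874 ≈ 0.117.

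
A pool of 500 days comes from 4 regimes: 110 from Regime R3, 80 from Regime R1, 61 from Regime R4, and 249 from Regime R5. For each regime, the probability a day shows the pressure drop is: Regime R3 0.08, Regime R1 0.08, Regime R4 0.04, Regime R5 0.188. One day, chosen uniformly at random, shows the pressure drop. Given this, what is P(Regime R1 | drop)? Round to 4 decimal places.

0.0993

By Bayes' rule, posterior ∝ prior × likelihood:
  Regime R3: 0.22 × 0.08 = 0.0176
  Regime R1: 0.16 × 0.08 = 0.0128
  Regime R4: 0.122 × 0.04 = 0.00488
  Regime R5: 0.498 × 0.188 = 0.093624
Sum = 0.128904.
P(Regime R1 | evidence) = 0.0128 / 0.128904 ≈ 0.0993.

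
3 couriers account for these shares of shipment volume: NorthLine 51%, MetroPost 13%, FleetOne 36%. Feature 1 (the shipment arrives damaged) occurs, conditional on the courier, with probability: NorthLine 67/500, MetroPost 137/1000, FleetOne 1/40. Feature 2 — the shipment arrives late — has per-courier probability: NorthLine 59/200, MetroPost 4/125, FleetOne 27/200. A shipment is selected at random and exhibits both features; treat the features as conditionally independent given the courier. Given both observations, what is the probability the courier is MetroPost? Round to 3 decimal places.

0.026

Unnormalized posteriors (prior × likelihood):
  NorthLine: 0.51 × 0.134 × 0.295 = 0.0201603
  MetroPost: 0.13 × 0.137 × 0.032 = 0.00056992
  FleetOne: 0.36 × 0.025 × 0.135 = 0.001215
Sum = 0.02194522.
P(MetroPost | evidence) = 0.00056992 / 0.02194522 ≈ 0.026.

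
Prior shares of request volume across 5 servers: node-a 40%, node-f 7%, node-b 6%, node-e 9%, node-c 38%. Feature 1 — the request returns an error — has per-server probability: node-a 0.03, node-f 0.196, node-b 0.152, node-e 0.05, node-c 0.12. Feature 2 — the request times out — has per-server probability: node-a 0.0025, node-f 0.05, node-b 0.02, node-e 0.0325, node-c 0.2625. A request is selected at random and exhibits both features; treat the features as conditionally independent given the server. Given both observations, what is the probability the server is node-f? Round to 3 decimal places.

0.053

By Bayes' rule, posterior ∝ prior × likelihood:
  node-a: 0.4 × 0.03 × 0.0025 = 0.00003
  node-f: 0.07 × 0.196 × 0.05 = 0.000686
  node-b: 0.06 × 0.152 × 0.02 = 0.0001824
  node-e: 0.09 × 0.05 × 0.0325 = 0.00014625
  node-c: 0.38 × 0.12 × 0.2625 = 0.01197
Total = 0.01301465.
P(node-f | evidence) = 0.000686 / 0.01301465 ≈ 0.053.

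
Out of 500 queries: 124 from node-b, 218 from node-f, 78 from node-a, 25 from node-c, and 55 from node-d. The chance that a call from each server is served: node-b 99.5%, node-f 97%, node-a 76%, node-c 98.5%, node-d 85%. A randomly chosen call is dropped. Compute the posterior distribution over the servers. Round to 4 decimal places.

Taking complements, P(dropped | each) = node-b 0.005, node-f 0.03, node-a 0.24, node-c 0.015, node-d 0.15.
Unnormalized posteriors (prior × likelihood):
  node-b: 0.248 × 0.005 = 0.00124
  node-f: 0.436 × 0.03 = 0.01308
  node-a: 0.156 × 0.24 = 0.03744
  node-c: 0.05 × 0.015 = 0.00075
  node-d: 0.11 × 0.15 = 0.0165
Total = 0.06901.
P(node-b | dropped) = 0.00124/0.06901 ≈ 0.0180
P(node-f | dropped) = 0.01308/0.06901 ≈ 0.1895
P(node-a | dropped) = 0.03744/0.06901 ≈ 0.5425
P(node-c | dropped) = 0.00075/0.06901 ≈ 0.0109
P(node-d | dropped) = 0.0165/0.06901 ≈ 0.2391

node-b 0.0180, node-f 0.1895, node-a 0.5425, node-c 0.0109, node-d 0.2391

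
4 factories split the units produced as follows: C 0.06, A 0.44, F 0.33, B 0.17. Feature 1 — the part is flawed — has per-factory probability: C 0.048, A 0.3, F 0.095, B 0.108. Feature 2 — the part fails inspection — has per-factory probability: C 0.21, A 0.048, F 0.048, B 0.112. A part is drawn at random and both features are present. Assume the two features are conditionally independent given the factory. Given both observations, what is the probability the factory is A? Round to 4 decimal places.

Unnormalized posteriors (prior × likelihood):
  C: 0.06 × 0.048 × 0.21 = 0.0006048
  A: 0.44 × 0.3 × 0.048 = 0.006336
  F: 0.33 × 0.095 × 0.048 = 0.0015048
  B: 0.17 × 0.108 × 0.112 = 0.00205632
Total = 0.01050192.
P(A | evidence) = 0.006336 / 0.01050192 ≈ 0.6033.

0.6033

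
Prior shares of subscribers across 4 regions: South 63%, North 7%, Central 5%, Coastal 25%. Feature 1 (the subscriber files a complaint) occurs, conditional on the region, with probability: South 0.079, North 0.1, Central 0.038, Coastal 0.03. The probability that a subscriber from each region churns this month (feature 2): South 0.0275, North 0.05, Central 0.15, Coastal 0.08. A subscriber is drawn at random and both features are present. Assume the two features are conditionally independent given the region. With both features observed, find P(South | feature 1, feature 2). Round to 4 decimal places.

By Bayes' rule, posterior ∝ prior × likelihood:
  South: 0.63 × 0.079 × 0.0275 = 0.001368675
  North: 0.07 × 0.1 × 0.05 = 0.00035
  Central: 0.05 × 0.038 × 0.15 = 0.000285
  Coastal: 0.25 × 0.03 × 0.08 = 0.0006
Total = 0.002603675.
P(South | evidence) = 0.001368675 / 0.002603675 ≈ 0.5257.

0.5257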